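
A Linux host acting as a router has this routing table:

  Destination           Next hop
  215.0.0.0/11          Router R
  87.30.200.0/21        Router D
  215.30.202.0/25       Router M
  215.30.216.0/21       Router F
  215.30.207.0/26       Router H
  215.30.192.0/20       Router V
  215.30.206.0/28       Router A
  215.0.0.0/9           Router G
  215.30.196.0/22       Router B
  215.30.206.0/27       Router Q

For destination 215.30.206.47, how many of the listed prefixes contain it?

3

Prefixes containing 215.30.206.47:
  215.0.0.0/9 (215.0.0.0 - 215.127.255.255)
  215.0.0.0/11 (215.0.0.0 - 215.31.255.255)
  215.30.192.0/20 (215.30.192.0 - 215.30.207.255)
Total matching entries: 3.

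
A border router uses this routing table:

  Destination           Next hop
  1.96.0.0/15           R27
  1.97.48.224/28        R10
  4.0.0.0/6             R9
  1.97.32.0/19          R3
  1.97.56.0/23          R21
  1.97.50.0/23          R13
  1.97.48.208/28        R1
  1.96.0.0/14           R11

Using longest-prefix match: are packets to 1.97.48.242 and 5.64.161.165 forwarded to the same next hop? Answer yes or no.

1.97.48.242: longest match 1.97.32.0/19 -> R3
5.64.161.165: longest match 4.0.0.0/6 -> R9

no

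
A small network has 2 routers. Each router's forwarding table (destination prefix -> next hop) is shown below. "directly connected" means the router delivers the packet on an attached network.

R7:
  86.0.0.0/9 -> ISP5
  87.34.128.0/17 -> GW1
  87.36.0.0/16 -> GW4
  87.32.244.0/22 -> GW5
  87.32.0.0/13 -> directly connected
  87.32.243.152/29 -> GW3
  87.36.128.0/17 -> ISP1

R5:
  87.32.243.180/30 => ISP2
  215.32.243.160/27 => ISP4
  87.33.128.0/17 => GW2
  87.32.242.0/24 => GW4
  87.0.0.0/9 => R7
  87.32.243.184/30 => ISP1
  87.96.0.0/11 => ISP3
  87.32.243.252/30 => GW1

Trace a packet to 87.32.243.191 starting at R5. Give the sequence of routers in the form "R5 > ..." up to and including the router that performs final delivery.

At R5: longest match for 87.32.243.191 is 87.0.0.0/9 -> R7
At R7: longest match for 87.32.243.191 is 87.32.0.0/13 -> directly connected

R5 > R7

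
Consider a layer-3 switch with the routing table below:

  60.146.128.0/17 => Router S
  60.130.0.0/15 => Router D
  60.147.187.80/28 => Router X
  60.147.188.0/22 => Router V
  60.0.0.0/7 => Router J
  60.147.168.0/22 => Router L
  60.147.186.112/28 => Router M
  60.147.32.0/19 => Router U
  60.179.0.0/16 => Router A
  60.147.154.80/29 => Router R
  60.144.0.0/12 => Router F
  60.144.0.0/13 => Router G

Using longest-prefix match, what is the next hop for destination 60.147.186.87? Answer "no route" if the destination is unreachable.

Routes whose prefix contains 60.147.186.87:
  60.0.0.0/7 (60.0.0.0 - 61.255.255.255) -> Router J
  60.144.0.0/12 (60.144.0.0 - 60.159.255.255) -> Router F
  60.144.0.0/13 (60.144.0.0 - 60.151.255.255) -> Router G
More-specific entries that do NOT match:
  60.147.154.80/29 (60.147.154.80 - 60.147.154.87) does not contain 60.147.186.87
  60.147.187.80/28 (60.147.187.80 - 60.147.187.95) does not contain 60.147.186.87
  60.147.186.112/28 (60.147.186.112 - 60.147.186.127) does not contain 60.147.186.87
  60.147.188.0/22 (60.147.188.0 - 60.147.191.255) does not contain 60.147.186.87
  60.147.168.0/22 (60.147.168.0 - 60.147.171.255) does not contain 60.147.186.87
  60.147.32.0/19 (60.147.32.0 - 60.147.63.255) does not contain 60.147.186.87
  60.146.128.0/17 (60.146.128.0 - 60.146.255.255) does not contain 60.147.186.87
  60.179.0.0/16 (60.179.0.0 - 60.179.255.255) does not contain 60.147.186.87
  60.130.0.0/15 (60.130.0.0 - 60.131.255.255) does not contain 60.147.186.87
Longest matching prefix is /13 -> next hop Router G.

Router G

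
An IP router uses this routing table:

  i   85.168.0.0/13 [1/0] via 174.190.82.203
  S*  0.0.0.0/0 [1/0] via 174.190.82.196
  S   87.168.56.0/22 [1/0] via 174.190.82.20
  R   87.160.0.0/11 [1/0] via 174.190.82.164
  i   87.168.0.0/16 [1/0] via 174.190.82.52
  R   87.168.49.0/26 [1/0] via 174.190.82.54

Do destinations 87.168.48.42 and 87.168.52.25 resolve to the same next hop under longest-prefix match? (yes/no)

yes

87.168.48.42: longest match 87.168.0.0/16 -> 174.190.82.52
87.168.52.25: longest match 87.168.0.0/16 -> 174.190.82.52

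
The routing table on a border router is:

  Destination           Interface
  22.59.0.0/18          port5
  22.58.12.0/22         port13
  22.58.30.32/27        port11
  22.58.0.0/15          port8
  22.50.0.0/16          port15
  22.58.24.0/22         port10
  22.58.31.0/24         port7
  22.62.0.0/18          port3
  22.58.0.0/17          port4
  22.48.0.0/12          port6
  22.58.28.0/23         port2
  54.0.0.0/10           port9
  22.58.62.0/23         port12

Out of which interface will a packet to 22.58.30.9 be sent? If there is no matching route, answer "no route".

Routes whose prefix contains 22.58.30.9:
  22.48.0.0/12 (22.48.0.0 - 22.63.255.255) -> port6
  22.58.0.0/15 (22.58.0.0 - 22.59.255.255) -> port8
  22.58.0.0/17 (22.58.0.0 - 22.58.127.255) -> port4
More-specific entries that do NOT match:
  22.58.30.32/27 (22.58.30.32 - 22.58.30.63) does not contain 22.58.30.9
  22.58.31.0/24 (22.58.31.0 - 22.58.31.255) does not contain 22.58.30.9
  22.58.28.0/23 (22.58.28.0 - 22.58.29.255) does not contain 22.58.30.9
  22.58.62.0/23 (22.58.62.0 - 22.58.63.255) does not contain 22.58.30.9
  22.58.12.0/22 (22.58.12.0 - 22.58.15.255) does not contain 22.58.30.9
  22.58.24.0/22 (22.58.24.0 - 22.58.27.255) does not contain 22.58.30.9
  22.59.0.0/18 (22.59.0.0 - 22.59.63.255) does not contain 22.58.30.9
  22.62.0.0/18 (22.62.0.0 - 22.62.63.255) does not contain 22.58.30.9
Longest matching prefix is /17 -> interface port4.

port4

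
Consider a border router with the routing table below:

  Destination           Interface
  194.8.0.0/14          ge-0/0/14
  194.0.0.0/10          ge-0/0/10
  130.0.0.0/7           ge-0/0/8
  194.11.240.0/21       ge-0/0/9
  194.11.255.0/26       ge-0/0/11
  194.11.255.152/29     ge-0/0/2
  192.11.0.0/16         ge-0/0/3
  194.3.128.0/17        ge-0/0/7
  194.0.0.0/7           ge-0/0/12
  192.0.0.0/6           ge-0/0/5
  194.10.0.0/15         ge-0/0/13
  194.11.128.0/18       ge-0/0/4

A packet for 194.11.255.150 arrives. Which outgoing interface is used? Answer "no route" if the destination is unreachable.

ge-0/0/13

Routes whose prefix contains 194.11.255.150:
  192.0.0.0/6 (192.0.0.0 - 195.255.255.255) -> ge-0/0/5
  194.0.0.0/7 (194.0.0.0 - 195.255.255.255) -> ge-0/0/12
  194.0.0.0/10 (194.0.0.0 - 194.63.255.255) -> ge-0/0/10
  194.8.0.0/14 (194.8.0.0 - 194.11.255.255) -> ge-0/0/14
  194.10.0.0/15 (194.10.0.0 - 194.11.255.255) -> ge-0/0/13
More-specific entries that do NOT match:
  194.11.255.152/29 (194.11.255.152 - 194.11.255.159) does not contain 194.11.255.150
  194.11.255.0/26 (194.11.255.0 - 194.11.255.63) does not contain 194.11.255.150
  194.11.240.0/21 (194.11.240.0 - 194.11.247.255) does not contain 194.11.255.150
  194.11.128.0/18 (194.11.128.0 - 194.11.191.255) does not contain 194.11.255.150
  194.3.128.0/17 (194.3.128.0 - 194.3.255.255) does not contain 194.11.255.150
  192.11.0.0/16 (192.11.0.0 - 192.11.255.255) does not contain 194.11.255.150
Longest matching prefix is /15 -> interface ge-0/0/13.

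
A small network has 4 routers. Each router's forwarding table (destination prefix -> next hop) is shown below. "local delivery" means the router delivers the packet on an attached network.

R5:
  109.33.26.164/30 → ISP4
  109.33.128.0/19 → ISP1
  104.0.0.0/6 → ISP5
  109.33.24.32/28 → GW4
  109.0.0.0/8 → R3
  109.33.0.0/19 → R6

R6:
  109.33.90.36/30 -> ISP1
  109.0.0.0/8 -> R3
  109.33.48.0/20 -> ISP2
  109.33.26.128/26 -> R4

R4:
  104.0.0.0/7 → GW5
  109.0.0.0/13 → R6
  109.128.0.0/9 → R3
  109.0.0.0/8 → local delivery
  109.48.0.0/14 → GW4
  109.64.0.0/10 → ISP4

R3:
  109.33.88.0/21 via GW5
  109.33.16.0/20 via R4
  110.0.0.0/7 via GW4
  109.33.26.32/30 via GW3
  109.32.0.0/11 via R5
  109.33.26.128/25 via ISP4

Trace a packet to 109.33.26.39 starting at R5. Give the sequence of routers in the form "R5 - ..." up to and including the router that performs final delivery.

At R5: longest match for 109.33.26.39 is 109.33.0.0/19 -> R6
At R6: longest match for 109.33.26.39 is 109.0.0.0/8 -> R3
At R3: longest match for 109.33.26.39 is 109.33.16.0/20 -> R4
At R4: longest match for 109.33.26.39 is 109.0.0.0/8 -> local delivery

R5 - R6 - R3 - R4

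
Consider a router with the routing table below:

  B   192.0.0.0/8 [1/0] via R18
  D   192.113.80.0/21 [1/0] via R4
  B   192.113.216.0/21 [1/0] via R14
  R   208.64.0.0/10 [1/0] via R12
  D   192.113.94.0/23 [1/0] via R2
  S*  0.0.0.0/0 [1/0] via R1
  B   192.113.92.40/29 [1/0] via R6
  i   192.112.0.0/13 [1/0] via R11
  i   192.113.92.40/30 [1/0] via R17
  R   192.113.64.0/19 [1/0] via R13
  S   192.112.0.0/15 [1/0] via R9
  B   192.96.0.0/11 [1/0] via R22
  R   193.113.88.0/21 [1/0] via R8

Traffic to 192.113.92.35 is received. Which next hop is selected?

Routes whose prefix contains 192.113.92.35:
  0.0.0.0/0 (default, matches everything) -> R1
  192.0.0.0/8 (192.0.0.0 - 192.255.255.255) -> R18
  192.96.0.0/11 (192.96.0.0 - 192.127.255.255) -> R22
  192.112.0.0/13 (192.112.0.0 - 192.119.255.255) -> R11
  192.112.0.0/15 (192.112.0.0 - 192.113.255.255) -> R9
  192.113.64.0/19 (192.113.64.0 - 192.113.95.255) -> R13
More-specific entries that do NOT match:
  192.113.92.40/30 (192.113.92.40 - 192.113.92.43) does not contain 192.113.92.35
  192.113.92.40/29 (192.113.92.40 - 192.113.92.47) does not contain 192.113.92.35
  192.113.94.0/23 (192.113.94.0 - 192.113.95.255) does not contain 192.113.92.35
  192.113.80.0/21 (192.113.80.0 - 192.113.87.255) does not contain 192.113.92.35
  192.113.216.0/21 (192.113.216.0 - 192.113.223.255) does not contain 192.113.92.35
  193.113.88.0/21 (193.113.88.0 - 193.113.95.255) does not contain 192.113.92.35
Longest matching prefix is /19 -> next hop R13.

R13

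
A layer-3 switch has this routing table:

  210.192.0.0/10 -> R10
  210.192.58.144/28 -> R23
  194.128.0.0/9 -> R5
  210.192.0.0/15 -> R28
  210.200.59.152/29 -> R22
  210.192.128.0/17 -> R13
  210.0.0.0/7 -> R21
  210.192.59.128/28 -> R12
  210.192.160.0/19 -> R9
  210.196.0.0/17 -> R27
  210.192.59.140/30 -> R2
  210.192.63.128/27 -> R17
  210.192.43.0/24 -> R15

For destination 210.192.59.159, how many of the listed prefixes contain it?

3

Prefixes containing 210.192.59.159:
  210.0.0.0/7 (210.0.0.0 - 211.255.255.255)
  210.192.0.0/10 (210.192.0.0 - 210.255.255.255)
  210.192.0.0/15 (210.192.0.0 - 210.193.255.255)
Total matching entries: 3.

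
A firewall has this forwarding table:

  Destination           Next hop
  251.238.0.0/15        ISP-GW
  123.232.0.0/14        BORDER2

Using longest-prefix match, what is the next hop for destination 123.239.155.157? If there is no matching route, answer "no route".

no route

No entry's prefix contains 123.239.155.157; there is no default route.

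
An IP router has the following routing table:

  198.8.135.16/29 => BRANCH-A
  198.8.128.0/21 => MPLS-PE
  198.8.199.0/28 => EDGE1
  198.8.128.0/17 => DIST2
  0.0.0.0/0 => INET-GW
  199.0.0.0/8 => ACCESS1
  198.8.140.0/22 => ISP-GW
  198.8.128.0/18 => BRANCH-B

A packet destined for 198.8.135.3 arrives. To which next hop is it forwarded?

Routes whose prefix contains 198.8.135.3:
  0.0.0.0/0 (default, matches everything) -> INET-GW
  198.8.128.0/17 (198.8.128.0 - 198.8.255.255) -> DIST2
  198.8.128.0/18 (198.8.128.0 - 198.8.191.255) -> BRANCH-B
  198.8.128.0/21 (198.8.128.0 - 198.8.135.255) -> MPLS-PE
More-specific entries that do NOT match:
  198.8.135.16/29 (198.8.135.16 - 198.8.135.23) does not contain 198.8.135.3
  198.8.199.0/28 (198.8.199.0 - 198.8.199.15) does not contain 198.8.135.3
  198.8.140.0/22 (198.8.140.0 - 198.8.143.255) does not contain 198.8.135.3
Longest matching prefix is /21 -> next hop MPLS-PE.

MPLS-PE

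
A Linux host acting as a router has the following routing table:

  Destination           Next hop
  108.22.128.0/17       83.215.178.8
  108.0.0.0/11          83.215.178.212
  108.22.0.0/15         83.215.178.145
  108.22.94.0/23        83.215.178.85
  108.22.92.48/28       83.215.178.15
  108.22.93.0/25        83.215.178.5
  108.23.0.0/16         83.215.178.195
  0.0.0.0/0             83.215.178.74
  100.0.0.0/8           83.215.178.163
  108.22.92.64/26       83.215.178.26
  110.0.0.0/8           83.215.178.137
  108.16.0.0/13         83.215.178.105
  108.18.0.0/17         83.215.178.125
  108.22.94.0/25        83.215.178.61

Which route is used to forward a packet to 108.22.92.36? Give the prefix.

108.22.0.0/15

Entries matching 108.22.92.36:
  0.0.0.0/0 (default, matches everything)
  108.0.0.0/11 (108.0.0.0 - 108.31.255.255)
  108.16.0.0/13 (108.16.0.0 - 108.23.255.255)
  108.22.0.0/15 (108.22.0.0 - 108.23.255.255)
Most specific is 108.22.0.0/15.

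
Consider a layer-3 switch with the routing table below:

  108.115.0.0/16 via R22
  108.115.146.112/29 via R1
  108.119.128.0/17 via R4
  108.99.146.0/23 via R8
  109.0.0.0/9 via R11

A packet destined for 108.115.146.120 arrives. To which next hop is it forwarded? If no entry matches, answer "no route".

Routes whose prefix contains 108.115.146.120:
  108.115.0.0/16 (108.115.0.0 - 108.115.255.255) -> R22
More-specific entries that do NOT match:
  108.115.146.112/29 (108.115.146.112 - 108.115.146.119) does not contain 108.115.146.120
  108.99.146.0/23 (108.99.146.0 - 108.99.147.255) does not contain 108.115.146.120
  108.119.128.0/17 (108.119.128.0 - 108.119.255.255) does not contain 108.115.146.120
Longest matching prefix is /16 -> next hop R22.

R22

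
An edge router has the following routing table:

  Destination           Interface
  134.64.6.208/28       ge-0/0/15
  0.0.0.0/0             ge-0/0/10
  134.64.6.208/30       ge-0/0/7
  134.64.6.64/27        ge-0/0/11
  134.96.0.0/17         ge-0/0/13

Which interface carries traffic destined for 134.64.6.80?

Routes whose prefix contains 134.64.6.80:
  0.0.0.0/0 (default, matches everything) -> ge-0/0/10
  134.64.6.64/27 (134.64.6.64 - 134.64.6.95) -> ge-0/0/11
More-specific entries that do NOT match:
  134.64.6.208/30 (134.64.6.208 - 134.64.6.211) does not contain 134.64.6.80
  134.64.6.208/28 (134.64.6.208 - 134.64.6.223) does not contain 134.64.6.80
Longest matching prefix is /27 -> interface ge-0/0/11.

ge-0/0/11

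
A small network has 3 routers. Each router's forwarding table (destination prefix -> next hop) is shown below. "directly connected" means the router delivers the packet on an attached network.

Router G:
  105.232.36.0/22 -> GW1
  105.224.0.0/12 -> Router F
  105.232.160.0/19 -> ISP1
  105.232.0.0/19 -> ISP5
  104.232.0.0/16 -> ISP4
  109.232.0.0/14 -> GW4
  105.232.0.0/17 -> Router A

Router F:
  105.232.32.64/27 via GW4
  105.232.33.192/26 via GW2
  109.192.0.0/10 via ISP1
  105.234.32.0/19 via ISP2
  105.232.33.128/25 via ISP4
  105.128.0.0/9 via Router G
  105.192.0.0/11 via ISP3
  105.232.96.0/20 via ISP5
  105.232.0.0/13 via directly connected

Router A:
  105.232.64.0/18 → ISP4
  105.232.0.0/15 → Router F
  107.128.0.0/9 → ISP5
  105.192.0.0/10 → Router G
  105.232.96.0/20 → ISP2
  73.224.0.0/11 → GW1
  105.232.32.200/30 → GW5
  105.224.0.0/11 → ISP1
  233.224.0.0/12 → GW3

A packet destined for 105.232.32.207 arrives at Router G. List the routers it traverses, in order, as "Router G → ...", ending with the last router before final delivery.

Router G → Router A → Router F

At Router G: longest match for 105.232.32.207 is 105.232.0.0/17 -> Router A
At Router A: longest match for 105.232.32.207 is 105.232.0.0/15 -> Router F
At Router F: longest match for 105.232.32.207 is 105.232.0.0/13 -> directly connected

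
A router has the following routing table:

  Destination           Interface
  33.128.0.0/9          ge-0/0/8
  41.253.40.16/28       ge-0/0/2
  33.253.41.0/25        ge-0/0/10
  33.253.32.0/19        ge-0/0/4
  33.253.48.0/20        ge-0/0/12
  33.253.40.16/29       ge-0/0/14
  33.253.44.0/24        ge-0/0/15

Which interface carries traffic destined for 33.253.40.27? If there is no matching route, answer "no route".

ge-0/0/4

Routes whose prefix contains 33.253.40.27:
  33.128.0.0/9 (33.128.0.0 - 33.255.255.255) -> ge-0/0/8
  33.253.32.0/19 (33.253.32.0 - 33.253.63.255) -> ge-0/0/4
More-specific entries that do NOT match:
  33.253.40.16/29 (33.253.40.16 - 33.253.40.23) does not contain 33.253.40.27
  41.253.40.16/28 (41.253.40.16 - 41.253.40.31) does not contain 33.253.40.27
  33.253.41.0/25 (33.253.41.0 - 33.253.41.127) does not contain 33.253.40.27
  33.253.44.0/24 (33.253.44.0 - 33.253.44.255) does not contain 33.253.40.27
  33.253.48.0/20 (33.253.48.0 - 33.253.63.255) does not contain 33.253.40.27
Longest matching prefix is /19 -> interface ge-0/0/4.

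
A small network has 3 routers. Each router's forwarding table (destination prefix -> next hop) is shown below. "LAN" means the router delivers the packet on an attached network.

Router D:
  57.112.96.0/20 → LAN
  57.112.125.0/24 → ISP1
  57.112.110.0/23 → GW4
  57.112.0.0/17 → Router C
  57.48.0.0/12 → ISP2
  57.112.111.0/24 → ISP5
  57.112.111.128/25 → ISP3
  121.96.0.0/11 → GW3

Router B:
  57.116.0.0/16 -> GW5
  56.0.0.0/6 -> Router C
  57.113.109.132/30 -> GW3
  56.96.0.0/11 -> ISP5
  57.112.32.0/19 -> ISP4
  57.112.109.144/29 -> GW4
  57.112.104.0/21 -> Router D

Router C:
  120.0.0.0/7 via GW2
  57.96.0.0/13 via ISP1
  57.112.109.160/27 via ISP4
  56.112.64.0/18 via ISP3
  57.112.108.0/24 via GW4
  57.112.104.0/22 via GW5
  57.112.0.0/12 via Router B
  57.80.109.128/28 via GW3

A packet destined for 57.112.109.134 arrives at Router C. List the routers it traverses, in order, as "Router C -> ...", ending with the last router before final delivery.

Router C -> Router B -> Router D

At Router C: longest match for 57.112.109.134 is 57.112.0.0/12 -> Router B
At Router B: longest match for 57.112.109.134 is 57.112.104.0/21 -> Router D
At Router D: longest match for 57.112.109.134 is 57.112.96.0/20 -> LAN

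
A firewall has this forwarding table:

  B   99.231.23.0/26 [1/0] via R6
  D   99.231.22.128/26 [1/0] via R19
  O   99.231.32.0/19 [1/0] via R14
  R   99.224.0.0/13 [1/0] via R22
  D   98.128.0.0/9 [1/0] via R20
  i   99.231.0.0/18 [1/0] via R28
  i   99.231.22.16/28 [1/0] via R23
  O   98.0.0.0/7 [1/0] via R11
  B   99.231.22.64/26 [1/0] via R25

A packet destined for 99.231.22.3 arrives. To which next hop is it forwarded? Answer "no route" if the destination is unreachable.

R28

Routes whose prefix contains 99.231.22.3:
  98.0.0.0/7 (98.0.0.0 - 99.255.255.255) -> R11
  99.224.0.0/13 (99.224.0.0 - 99.231.255.255) -> R22
  99.231.0.0/18 (99.231.0.0 - 99.231.63.255) -> R28
More-specific entries that do NOT match:
  99.231.22.16/28 (99.231.22.16 - 99.231.22.31) does not contain 99.231.22.3
  99.231.23.0/26 (99.231.23.0 - 99.231.23.63) does not contain 99.231.22.3
  99.231.22.128/26 (99.231.22.128 - 99.231.22.191) does not contain 99.231.22.3
  99.231.22.64/26 (99.231.22.64 - 99.231.22.127) does not contain 99.231.22.3
  99.231.32.0/19 (99.231.32.0 - 99.231.63.255) does not contain 99.231.22.3
Longest matching prefix is /18 -> next hop R28.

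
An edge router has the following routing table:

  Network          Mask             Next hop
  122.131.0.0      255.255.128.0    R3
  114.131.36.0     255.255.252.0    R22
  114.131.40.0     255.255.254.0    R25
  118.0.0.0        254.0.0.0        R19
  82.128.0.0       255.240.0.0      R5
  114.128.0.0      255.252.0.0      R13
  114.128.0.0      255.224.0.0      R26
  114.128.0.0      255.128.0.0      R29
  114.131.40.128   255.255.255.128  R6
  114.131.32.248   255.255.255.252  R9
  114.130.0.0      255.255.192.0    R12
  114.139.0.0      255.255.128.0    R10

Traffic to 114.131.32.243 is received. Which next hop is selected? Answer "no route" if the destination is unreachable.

Routes whose prefix contains 114.131.32.243:
  114.128.0.0/9 (114.128.0.0 - 114.255.255.255) -> R29
  114.128.0.0/11 (114.128.0.0 - 114.159.255.255) -> R26
  114.128.0.0/14 (114.128.0.0 - 114.131.255.255) -> R13
More-specific entries that do NOT match:
  114.131.32.248/30 (114.131.32.248 - 114.131.32.251) does not contain 114.131.32.243
  114.131.40.128/25 (114.131.40.128 - 114.131.40.255) does not contain 114.131.32.243
  114.131.40.0/23 (114.131.40.0 - 114.131.41.255) does not contain 114.131.32.243
  114.131.36.0/22 (114.131.36.0 - 114.131.39.255) does not contain 114.131.32.243
  114.130.0.0/18 (114.130.0.0 - 114.130.63.255) does not contain 114.131.32.243
  122.131.0.0/17 (122.131.0.0 - 122.131.127.255) does not contain 114.131.32.243
  114.139.0.0/17 (114.139.0.0 - 114.139.127.255) does not contain 114.131.32.243
Longest matching prefix is /14 -> next hop R13.

R13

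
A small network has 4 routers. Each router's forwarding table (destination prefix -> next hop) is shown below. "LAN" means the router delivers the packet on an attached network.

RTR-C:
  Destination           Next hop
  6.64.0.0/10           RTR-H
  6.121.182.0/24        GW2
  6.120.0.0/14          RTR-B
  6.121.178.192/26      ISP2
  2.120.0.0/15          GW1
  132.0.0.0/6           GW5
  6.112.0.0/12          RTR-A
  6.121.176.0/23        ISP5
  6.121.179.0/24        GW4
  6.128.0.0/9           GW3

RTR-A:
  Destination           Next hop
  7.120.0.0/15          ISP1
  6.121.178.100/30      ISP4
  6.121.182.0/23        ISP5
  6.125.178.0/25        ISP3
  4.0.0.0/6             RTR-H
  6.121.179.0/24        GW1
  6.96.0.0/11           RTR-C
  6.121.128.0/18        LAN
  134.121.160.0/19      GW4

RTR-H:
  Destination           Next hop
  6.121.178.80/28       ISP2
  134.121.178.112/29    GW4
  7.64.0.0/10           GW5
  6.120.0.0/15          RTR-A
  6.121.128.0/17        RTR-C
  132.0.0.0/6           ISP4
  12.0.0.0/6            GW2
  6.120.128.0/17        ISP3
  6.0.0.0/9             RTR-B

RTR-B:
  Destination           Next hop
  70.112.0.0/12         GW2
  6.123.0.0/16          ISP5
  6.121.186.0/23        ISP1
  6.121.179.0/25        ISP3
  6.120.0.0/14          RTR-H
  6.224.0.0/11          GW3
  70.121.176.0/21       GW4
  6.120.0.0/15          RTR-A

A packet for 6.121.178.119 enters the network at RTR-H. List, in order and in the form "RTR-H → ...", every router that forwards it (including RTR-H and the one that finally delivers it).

RTR-H → RTR-C → RTR-B → RTR-A

At RTR-H: longest match for 6.121.178.119 is 6.121.128.0/17 -> RTR-C
At RTR-C: longest match for 6.121.178.119 is 6.120.0.0/14 -> RTR-B
At RTR-B: longest match for 6.121.178.119 is 6.120.0.0/15 -> RTR-A
At RTR-A: longest match for 6.121.178.119 is 6.121.128.0/18 -> LAN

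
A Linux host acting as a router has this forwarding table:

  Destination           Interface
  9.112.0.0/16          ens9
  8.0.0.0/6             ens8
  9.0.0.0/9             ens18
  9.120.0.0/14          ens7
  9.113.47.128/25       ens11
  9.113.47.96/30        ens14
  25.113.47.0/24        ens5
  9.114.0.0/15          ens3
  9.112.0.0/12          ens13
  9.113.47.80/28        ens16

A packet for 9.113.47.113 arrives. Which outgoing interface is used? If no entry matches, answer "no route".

Routes whose prefix contains 9.113.47.113:
  8.0.0.0/6 (8.0.0.0 - 11.255.255.255) -> ens8
  9.0.0.0/9 (9.0.0.0 - 9.127.255.255) -> ens18
  9.112.0.0/12 (9.112.0.0 - 9.127.255.255) -> ens13
More-specific entries that do NOT match:
  9.113.47.96/30 (9.113.47.96 - 9.113.47.99) does not contain 9.113.47.113
  9.113.47.80/28 (9.113.47.80 - 9.113.47.95) does not contain 9.113.47.113
  9.113.47.128/25 (9.113.47.128 - 9.113.47.255) does not contain 9.113.47.113
  25.113.47.0/24 (25.113.47.0 - 25.113.47.255) does not contain 9.113.47.113
  9.112.0.0/16 (9.112.0.0 - 9.112.255.255) does not contain 9.113.47.113
  9.114.0.0/15 (9.114.0.0 - 9.115.255.255) does not contain 9.113.47.113
  9.120.0.0/14 (9.120.0.0 - 9.123.255.255) does not contain 9.113.47.113
Longest matching prefix is /12 -> interface ens13.

ens13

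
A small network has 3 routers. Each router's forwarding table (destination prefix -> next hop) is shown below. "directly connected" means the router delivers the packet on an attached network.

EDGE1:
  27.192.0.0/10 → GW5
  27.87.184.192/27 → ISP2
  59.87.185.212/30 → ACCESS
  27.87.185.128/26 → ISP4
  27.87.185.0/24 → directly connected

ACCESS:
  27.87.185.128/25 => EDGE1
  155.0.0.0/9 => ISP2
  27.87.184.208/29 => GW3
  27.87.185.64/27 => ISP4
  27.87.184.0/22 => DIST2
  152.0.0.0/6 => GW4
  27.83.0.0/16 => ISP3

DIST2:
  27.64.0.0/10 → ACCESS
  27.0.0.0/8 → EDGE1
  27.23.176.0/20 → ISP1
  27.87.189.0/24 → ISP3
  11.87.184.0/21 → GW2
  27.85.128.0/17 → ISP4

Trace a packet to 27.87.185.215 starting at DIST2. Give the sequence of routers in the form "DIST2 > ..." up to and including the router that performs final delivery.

At DIST2: longest match for 27.87.185.215 is 27.64.0.0/10 -> ACCESS
At ACCESS: longest match for 27.87.185.215 is 27.87.185.128/25 -> EDGE1
At EDGE1: longest match for 27.87.185.215 is 27.87.185.0/24 -> directly connected

DIST2 > ACCESS > EDGE1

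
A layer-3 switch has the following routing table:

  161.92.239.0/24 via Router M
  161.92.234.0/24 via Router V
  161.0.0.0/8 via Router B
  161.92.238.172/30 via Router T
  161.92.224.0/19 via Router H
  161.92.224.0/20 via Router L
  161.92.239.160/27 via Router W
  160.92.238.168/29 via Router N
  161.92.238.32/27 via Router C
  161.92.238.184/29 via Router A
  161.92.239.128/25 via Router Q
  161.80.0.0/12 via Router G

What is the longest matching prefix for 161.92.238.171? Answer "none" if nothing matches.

Entries matching 161.92.238.171:
  161.0.0.0/8 (161.0.0.0 - 161.255.255.255)
  161.80.0.0/12 (161.80.0.0 - 161.95.255.255)
  161.92.224.0/19 (161.92.224.0 - 161.92.255.255)
  161.92.224.0/20 (161.92.224.0 - 161.92.239.255)
Most specific is 161.92.224.0/20.

161.92.224.0/20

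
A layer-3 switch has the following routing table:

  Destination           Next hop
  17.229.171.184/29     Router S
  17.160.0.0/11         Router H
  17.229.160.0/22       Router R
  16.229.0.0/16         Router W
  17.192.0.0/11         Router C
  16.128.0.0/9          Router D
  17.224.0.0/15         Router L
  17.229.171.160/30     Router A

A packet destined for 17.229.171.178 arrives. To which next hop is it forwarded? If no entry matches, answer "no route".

no route

No entry's prefix contains 17.229.171.178; there is no default route.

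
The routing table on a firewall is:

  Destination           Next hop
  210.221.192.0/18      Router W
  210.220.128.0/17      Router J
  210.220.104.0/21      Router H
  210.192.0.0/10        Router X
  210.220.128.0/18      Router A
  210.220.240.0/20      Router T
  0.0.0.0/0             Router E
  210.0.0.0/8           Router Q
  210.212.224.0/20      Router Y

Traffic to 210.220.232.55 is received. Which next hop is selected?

Routes whose prefix contains 210.220.232.55:
  0.0.0.0/0 (default, matches everything) -> Router E
  210.0.0.0/8 (210.0.0.0 - 210.255.255.255) -> Router Q
  210.192.0.0/10 (210.192.0.0 - 210.255.255.255) -> Router X
  210.220.128.0/17 (210.220.128.0 - 210.220.255.255) -> Router J
More-specific entries that do NOT match:
  210.220.104.0/21 (210.220.104.0 - 210.220.111.255) does not contain 210.220.232.55
  210.220.240.0/20 (210.220.240.0 - 210.220.255.255) does not contain 210.220.232.55
  210.212.224.0/20 (210.212.224.0 - 210.212.239.255) does not contain 210.220.232.55
  210.221.192.0/18 (210.221.192.0 - 210.221.255.255) does not contain 210.220.232.55
  210.220.128.0/18 (210.220.128.0 - 210.220.191.255) does not contain 210.220.232.55
Longest matching prefix is /17 -> next hop Router J.

Router J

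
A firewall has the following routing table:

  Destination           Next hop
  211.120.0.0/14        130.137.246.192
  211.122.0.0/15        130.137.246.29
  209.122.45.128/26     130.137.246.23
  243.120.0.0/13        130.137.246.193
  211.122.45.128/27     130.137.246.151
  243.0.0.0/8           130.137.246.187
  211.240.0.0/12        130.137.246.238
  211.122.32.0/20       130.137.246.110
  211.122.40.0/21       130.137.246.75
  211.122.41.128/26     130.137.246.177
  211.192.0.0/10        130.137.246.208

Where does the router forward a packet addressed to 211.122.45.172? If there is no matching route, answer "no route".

Routes whose prefix contains 211.122.45.172:
  211.120.0.0/14 (211.120.0.0 - 211.123.255.255) -> 130.137.246.192
  211.122.0.0/15 (211.122.0.0 - 211.123.255.255) -> 130.137.246.29
  211.122.32.0/20 (211.122.32.0 - 211.122.47.255) -> 130.137.246.110
  211.122.40.0/21 (211.122.40.0 - 211.122.47.255) -> 130.137.246.75
More-specific entries that do NOT match:
  211.122.45.128/27 (211.122.45.128 - 211.122.45.159) does not contain 211.122.45.172
  209.122.45.128/26 (209.122.45.128 - 209.122.45.191) does not contain 211.122.45.172
  211.122.41.128/26 (211.122.41.128 - 211.122.41.191) does not contain 211.122.45.172
Longest matching prefix is /21 -> next hop 130.137.246.75.

130.137.246.75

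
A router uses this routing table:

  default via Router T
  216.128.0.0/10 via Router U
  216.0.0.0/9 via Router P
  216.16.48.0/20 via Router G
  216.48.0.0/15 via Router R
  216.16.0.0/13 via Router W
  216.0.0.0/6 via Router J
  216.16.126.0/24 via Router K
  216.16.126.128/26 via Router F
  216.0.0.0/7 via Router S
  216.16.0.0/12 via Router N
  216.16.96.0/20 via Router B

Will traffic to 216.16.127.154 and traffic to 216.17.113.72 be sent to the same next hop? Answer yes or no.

yes

216.16.127.154: longest match 216.16.0.0/13 -> Router W
216.17.113.72: longest match 216.16.0.0/13 -> Router W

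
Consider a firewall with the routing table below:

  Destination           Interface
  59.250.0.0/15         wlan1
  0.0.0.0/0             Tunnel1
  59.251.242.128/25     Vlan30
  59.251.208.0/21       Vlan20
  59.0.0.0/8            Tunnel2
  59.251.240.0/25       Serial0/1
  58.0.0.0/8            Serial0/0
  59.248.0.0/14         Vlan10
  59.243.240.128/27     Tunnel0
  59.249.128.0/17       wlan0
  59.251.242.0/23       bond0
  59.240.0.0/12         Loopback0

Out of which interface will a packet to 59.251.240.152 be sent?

Routes whose prefix contains 59.251.240.152:
  0.0.0.0/0 (default, matches everything) -> Tunnel1
  59.0.0.0/8 (59.0.0.0 - 59.255.255.255) -> Tunnel2
  59.240.0.0/12 (59.240.0.0 - 59.255.255.255) -> Loopback0
  59.248.0.0/14 (59.248.0.0 - 59.251.255.255) -> Vlan10
  59.250.0.0/15 (59.250.0.0 - 59.251.255.255) -> wlan1
More-specific entries that do NOT match:
  59.243.240.128/27 (59.243.240.128 - 59.243.240.159) does not contain 59.251.240.152
  59.251.242.128/25 (59.251.242.128 - 59.251.242.255) does not contain 59.251.240.152
  59.251.240.0/25 (59.251.240.0 - 59.251.240.127) does not contain 59.251.240.152
  59.251.242.0/23 (59.251.242.0 - 59.251.243.255) does not contain 59.251.240.152
  59.251.208.0/21 (59.251.208.0 - 59.251.215.255) does not contain 59.251.240.152
  59.249.128.0/17 (59.249.128.0 - 59.249.255.255) does not contain 59.251.240.152
Longest matching prefix is /15 -> interface wlan1.

wlan1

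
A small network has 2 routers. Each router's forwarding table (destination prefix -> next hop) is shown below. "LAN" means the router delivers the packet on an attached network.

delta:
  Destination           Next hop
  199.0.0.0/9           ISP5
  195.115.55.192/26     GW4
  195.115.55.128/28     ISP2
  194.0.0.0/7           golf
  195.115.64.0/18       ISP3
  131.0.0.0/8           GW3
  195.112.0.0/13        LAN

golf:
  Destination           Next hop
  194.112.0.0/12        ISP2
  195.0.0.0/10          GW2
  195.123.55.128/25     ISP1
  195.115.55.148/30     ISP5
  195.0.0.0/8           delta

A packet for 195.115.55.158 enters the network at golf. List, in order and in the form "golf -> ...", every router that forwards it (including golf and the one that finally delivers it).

golf -> delta

At golf: longest match for 195.115.55.158 is 195.0.0.0/8 -> delta
At delta: longest match for 195.115.55.158 is 195.112.0.0/13 -> LAN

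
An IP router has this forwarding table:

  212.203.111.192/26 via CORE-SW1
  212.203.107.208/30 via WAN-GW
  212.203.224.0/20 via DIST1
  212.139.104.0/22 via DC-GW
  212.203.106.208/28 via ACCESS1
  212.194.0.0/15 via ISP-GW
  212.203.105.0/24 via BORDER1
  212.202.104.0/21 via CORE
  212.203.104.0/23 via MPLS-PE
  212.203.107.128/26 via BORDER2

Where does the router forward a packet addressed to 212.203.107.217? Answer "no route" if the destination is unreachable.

No entry's prefix contains 212.203.107.217; there is no default route.

no route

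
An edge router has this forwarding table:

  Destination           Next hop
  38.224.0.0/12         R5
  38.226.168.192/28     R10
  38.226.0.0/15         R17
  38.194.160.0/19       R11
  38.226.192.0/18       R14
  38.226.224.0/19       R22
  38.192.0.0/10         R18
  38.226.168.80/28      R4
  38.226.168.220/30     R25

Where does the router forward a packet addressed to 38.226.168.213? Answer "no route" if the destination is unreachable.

R17

Routes whose prefix contains 38.226.168.213:
  38.192.0.0/10 (38.192.0.0 - 38.255.255.255) -> R18
  38.224.0.0/12 (38.224.0.0 - 38.239.255.255) -> R5
  38.226.0.0/15 (38.226.0.0 - 38.227.255.255) -> R17
More-specific entries that do NOT match:
  38.226.168.220/30 (38.226.168.220 - 38.226.168.223) does not contain 38.226.168.213
  38.226.168.192/28 (38.226.168.192 - 38.226.168.207) does not contain 38.226.168.213
  38.226.168.80/28 (38.226.168.80 - 38.226.168.95) does not contain 38.226.168.213
  38.194.160.0/19 (38.194.160.0 - 38.194.191.255) does not contain 38.226.168.213
  38.226.224.0/19 (38.226.224.0 - 38.226.255.255) does not contain 38.226.168.213
  38.226.192.0/18 (38.226.192.0 - 38.226.255.255) does not contain 38.226.168.213
Longest matching prefix is /15 -> next hop R17.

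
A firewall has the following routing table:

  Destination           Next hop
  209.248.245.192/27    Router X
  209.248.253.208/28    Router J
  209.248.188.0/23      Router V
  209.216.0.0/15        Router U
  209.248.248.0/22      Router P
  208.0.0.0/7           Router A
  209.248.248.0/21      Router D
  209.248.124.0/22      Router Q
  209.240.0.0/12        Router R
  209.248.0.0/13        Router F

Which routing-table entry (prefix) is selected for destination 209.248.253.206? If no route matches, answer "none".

209.248.248.0/21

Entries matching 209.248.253.206:
  208.0.0.0/7 (208.0.0.0 - 209.255.255.255)
  209.240.0.0/12 (209.240.0.0 - 209.255.255.255)
  209.248.0.0/13 (209.248.0.0 - 209.255.255.255)
  209.248.248.0/21 (209.248.248.0 - 209.248.255.255)
Most specific is 209.248.248.0/21.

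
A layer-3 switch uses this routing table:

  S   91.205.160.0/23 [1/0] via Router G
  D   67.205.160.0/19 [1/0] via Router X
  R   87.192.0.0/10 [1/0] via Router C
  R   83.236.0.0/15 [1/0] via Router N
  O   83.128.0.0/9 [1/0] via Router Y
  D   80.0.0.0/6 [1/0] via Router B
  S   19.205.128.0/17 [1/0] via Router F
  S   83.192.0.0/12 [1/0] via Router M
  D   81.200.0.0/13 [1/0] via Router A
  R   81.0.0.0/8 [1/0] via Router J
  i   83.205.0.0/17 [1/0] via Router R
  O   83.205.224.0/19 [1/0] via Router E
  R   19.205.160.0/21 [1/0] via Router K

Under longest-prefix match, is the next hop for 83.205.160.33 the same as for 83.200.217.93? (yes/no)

83.205.160.33: longest match 83.192.0.0/12 -> Router M
83.200.217.93: longest match 83.192.0.0/12 -> Router M

yes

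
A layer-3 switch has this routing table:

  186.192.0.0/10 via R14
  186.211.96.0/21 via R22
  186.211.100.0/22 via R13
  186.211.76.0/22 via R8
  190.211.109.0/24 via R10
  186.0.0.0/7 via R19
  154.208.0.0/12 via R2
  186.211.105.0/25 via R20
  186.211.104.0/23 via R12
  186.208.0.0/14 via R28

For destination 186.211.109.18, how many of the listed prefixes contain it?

3

Prefixes containing 186.211.109.18:
  186.0.0.0/7 (186.0.0.0 - 187.255.255.255)
  186.192.0.0/10 (186.192.0.0 - 186.255.255.255)
  186.208.0.0/14 (186.208.0.0 - 186.211.255.255)
Total matching entries: 3.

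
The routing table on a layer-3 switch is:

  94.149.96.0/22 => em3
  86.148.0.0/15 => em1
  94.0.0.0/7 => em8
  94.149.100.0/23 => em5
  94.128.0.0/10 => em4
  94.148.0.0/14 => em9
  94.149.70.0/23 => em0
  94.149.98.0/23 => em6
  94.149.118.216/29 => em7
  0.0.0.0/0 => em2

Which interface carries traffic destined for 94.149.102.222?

em9

Routes whose prefix contains 94.149.102.222:
  0.0.0.0/0 (default, matches everything) -> em2
  94.0.0.0/7 (94.0.0.0 - 95.255.255.255) -> em8
  94.128.0.0/10 (94.128.0.0 - 94.191.255.255) -> em4
  94.148.0.0/14 (94.148.0.0 - 94.151.255.255) -> em9
More-specific entries that do NOT match:
  94.149.118.216/29 (94.149.118.216 - 94.149.118.223) does not contain 94.149.102.222
  94.149.100.0/23 (94.149.100.0 - 94.149.101.255) does not contain 94.149.102.222
  94.149.70.0/23 (94.149.70.0 - 94.149.71.255) does not contain 94.149.102.222
  94.149.98.0/23 (94.149.98.0 - 94.149.99.255) does not contain 94.149.102.222
  94.149.96.0/22 (94.149.96.0 - 94.149.99.255) does not contain 94.149.102.222
  86.148.0.0/15 (86.148.0.0 - 86.149.255.255) does not contain 94.149.102.222
Longest matching prefix is /14 -> interface em9.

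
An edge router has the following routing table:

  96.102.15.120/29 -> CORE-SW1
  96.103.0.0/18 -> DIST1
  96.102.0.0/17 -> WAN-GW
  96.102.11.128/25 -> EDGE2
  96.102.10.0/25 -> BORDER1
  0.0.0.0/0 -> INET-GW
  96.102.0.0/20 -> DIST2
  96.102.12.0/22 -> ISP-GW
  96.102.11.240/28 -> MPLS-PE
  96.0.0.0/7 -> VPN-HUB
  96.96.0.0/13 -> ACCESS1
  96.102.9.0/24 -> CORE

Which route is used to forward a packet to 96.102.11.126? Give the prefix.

Entries matching 96.102.11.126:
  0.0.0.0/0 (default, matches everything)
  96.0.0.0/7 (96.0.0.0 - 97.255.255.255)
  96.96.0.0/13 (96.96.0.0 - 96.103.255.255)
  96.102.0.0/17 (96.102.0.0 - 96.102.127.255)
  96.102.0.0/20 (96.102.0.0 - 96.102.15.255)
Most specific is 96.102.0.0/20.

96.102.0.0/20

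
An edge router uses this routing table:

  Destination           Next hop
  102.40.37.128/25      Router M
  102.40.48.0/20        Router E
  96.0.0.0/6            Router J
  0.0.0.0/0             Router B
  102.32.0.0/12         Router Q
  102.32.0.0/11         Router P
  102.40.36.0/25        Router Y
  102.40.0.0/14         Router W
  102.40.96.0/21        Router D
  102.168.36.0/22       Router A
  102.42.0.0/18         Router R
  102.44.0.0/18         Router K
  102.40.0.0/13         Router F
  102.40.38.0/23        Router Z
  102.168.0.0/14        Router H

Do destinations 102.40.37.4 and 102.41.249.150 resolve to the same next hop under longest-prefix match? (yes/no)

yes

102.40.37.4: longest match 102.40.0.0/14 -> Router W
102.41.249.150: longest match 102.40.0.0/14 -> Router W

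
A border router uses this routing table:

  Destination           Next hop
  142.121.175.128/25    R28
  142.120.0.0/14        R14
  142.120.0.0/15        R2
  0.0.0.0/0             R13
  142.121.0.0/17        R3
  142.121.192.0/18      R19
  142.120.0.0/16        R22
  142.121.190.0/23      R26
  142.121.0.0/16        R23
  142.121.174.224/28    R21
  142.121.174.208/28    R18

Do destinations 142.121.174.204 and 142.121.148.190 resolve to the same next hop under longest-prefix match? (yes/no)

142.121.174.204: longest match 142.121.0.0/16 -> R23
142.121.148.190: longest match 142.121.0.0/16 -> R23

yes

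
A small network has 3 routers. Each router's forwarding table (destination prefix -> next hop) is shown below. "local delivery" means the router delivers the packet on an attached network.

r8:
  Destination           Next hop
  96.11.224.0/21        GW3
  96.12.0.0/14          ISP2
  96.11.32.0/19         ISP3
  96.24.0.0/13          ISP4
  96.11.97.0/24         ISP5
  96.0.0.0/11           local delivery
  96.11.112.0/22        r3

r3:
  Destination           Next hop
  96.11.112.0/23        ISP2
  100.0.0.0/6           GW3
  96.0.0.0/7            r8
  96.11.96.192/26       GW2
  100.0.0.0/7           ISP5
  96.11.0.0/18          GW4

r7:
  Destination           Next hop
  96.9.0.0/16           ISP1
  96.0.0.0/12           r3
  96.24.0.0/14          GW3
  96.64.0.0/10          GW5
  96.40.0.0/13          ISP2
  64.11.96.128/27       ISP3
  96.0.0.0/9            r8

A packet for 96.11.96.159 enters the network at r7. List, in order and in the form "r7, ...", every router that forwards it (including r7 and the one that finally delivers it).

r7, r3, r8

At r7: longest match for 96.11.96.159 is 96.0.0.0/12 -> r3
At r3: longest match for 96.11.96.159 is 96.0.0.0/7 -> r8
At r8: longest match for 96.11.96.159 is 96.0.0.0/11 -> local delivery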